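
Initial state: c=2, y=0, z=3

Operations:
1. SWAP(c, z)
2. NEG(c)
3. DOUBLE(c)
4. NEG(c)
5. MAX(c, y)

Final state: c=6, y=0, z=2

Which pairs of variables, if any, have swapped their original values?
None

Comparing initial and final values:
c: 2 → 6
z: 3 → 2
y: 0 → 0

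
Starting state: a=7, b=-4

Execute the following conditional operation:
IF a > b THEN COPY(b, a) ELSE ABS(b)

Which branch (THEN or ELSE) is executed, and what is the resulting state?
Branch: THEN, Final state: a=7, b=7

Evaluating condition: a > b
a = 7, b = -4
Condition is True, so THEN branch executes
After COPY(b, a): a=7, b=7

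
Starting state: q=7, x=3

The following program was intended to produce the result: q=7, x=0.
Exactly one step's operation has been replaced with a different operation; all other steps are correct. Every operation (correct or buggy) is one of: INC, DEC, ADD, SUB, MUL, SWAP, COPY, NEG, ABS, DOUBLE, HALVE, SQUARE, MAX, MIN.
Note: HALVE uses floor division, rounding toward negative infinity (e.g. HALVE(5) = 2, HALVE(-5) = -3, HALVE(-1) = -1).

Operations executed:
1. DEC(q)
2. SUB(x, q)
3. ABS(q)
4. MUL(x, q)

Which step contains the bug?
Step 1

Trace with buggy code:
Initial: q=7, x=3
After step 1: q=6, x=3
After step 2: q=6, x=-3
After step 3: q=6, x=-3
After step 4: q=6, x=-18
Actual final q=6, x=-18 ≠ expected q=7, x=0.
Step 1 is the only position where a single-operation replacement can produce the expected result.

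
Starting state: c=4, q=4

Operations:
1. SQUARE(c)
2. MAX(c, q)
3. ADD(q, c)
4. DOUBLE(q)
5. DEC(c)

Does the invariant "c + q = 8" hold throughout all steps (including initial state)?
No, violated after step 1

The invariant is violated after step 1.

State at each step:
Initial: c=4, q=4
After step 1: c=16, q=4
After step 2: c=16, q=4
After step 3: c=16, q=20
After step 4: c=16, q=40
After step 5: c=15, q=40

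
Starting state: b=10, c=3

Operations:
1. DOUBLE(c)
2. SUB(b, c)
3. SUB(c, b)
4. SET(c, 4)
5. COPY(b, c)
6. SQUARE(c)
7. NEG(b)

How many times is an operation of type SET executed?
1

Counting SET operations:
Step 4: SET(c, 4) ← SET
Total: 1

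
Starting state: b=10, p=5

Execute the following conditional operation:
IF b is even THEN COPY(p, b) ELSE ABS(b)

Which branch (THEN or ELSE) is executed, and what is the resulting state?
Branch: THEN, Final state: b=10, p=10

Evaluating condition: b is even
Condition is True, so THEN branch executes
After COPY(p, b): b=10, p=10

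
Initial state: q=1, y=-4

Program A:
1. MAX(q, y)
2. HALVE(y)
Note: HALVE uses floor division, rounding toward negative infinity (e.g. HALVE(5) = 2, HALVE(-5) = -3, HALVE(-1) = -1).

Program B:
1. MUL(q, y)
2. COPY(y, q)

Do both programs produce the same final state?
No

Program A final state: q=1, y=-2
Program B final state: q=-4, y=-4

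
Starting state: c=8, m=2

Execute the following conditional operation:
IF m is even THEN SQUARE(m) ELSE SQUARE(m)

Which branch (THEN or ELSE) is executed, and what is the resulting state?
Branch: THEN, Final state: c=8, m=4

Evaluating condition: m is even
Condition is True, so THEN branch executes
After SQUARE(m): c=8, m=4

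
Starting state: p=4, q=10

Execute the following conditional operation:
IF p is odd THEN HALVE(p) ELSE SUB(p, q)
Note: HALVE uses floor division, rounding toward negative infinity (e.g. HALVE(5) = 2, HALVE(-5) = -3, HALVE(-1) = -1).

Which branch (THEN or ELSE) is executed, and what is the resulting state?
Branch: ELSE, Final state: p=-6, q=10

Evaluating condition: p is odd
Condition is False, so ELSE branch executes
After SUB(p, q): p=-6, q=10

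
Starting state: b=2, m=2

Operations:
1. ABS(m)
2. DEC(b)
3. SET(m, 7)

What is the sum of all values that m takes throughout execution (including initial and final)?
13

Values of m at each step:
Initial: m = 2
After step 1: m = 2
After step 2: m = 2
After step 3: m = 7
Sum = 2 + 2 + 2 + 7 = 13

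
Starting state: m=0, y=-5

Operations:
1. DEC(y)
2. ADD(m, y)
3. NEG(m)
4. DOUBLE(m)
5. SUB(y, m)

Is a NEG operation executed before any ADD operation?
No

First NEG: step 3
First ADD: step 2
Since 3 > 2, ADD comes first.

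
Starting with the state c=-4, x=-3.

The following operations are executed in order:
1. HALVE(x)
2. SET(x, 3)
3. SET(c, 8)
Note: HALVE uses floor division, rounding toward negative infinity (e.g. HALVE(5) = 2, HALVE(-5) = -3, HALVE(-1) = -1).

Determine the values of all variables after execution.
{c: 8, x: 3}

Step-by-step execution:
Initial: c=-4, x=-3
After step 1 (HALVE(x)): c=-4, x=-2
After step 2 (SET(x, 3)): c=-4, x=3
After step 3 (SET(c, 8)): c=8, x=3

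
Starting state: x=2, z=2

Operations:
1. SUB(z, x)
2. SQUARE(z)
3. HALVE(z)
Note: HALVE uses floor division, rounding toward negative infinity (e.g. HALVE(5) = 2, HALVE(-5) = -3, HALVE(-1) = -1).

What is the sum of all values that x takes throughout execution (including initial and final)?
8

Values of x at each step:
Initial: x = 2
After step 1: x = 2
After step 2: x = 2
After step 3: x = 2
Sum = 2 + 2 + 2 + 2 = 8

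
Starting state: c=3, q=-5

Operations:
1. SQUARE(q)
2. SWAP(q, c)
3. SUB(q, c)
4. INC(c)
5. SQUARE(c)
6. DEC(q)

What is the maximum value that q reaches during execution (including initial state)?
25

Values of q at each step:
Initial: q = -5
After step 1: q = 25 ← maximum
After step 2: q = 3
After step 3: q = -22
After step 4: q = -22
After step 5: q = -22
After step 6: q = -23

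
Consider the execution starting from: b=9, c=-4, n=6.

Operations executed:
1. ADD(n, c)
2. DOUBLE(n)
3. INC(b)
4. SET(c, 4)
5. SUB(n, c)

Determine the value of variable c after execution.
c = 4

Tracing execution:
Step 1: ADD(n, c) → c = -4
Step 2: DOUBLE(n) → c = -4
Step 3: INC(b) → c = -4
Step 4: SET(c, 4) → c = 4
Step 5: SUB(n, c) → c = 4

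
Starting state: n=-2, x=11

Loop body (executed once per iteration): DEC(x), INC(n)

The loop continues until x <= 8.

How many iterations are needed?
3

Tracing iterations:
Initial: n=-2, x=11
After iteration 1: n=-1, x=10
After iteration 2: n=0, x=9
After iteration 3: n=1, x=8
x <= 8 now holds, so the loop exits after 3 iterations.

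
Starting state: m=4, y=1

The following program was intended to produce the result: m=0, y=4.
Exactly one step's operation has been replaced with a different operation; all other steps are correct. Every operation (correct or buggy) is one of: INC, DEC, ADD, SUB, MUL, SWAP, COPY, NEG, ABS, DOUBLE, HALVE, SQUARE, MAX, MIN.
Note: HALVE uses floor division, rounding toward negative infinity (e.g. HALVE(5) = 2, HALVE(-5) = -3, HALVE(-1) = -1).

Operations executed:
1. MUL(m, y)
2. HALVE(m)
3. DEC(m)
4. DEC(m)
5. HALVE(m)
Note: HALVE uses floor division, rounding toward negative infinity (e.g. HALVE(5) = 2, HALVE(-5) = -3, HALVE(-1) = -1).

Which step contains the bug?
Step 1

Trace with buggy code:
Initial: m=4, y=1
After step 1: m=4, y=1
After step 2: m=2, y=1
After step 3: m=1, y=1
After step 4: m=0, y=1
After step 5: m=0, y=1
Actual final m=0, y=1 ≠ expected m=0, y=4.
Step 1 is the only position where a single-operation replacement can produce the expected result.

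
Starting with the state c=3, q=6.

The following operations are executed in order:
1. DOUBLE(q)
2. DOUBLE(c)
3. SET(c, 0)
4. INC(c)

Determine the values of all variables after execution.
{c: 1, q: 12}

Step-by-step execution:
Initial: c=3, q=6
After step 1 (DOUBLE(q)): c=3, q=12
After step 2 (DOUBLE(c)): c=6, q=12
After step 3 (SET(c, 0)): c=0, q=12
After step 4 (INC(c)): c=1, q=12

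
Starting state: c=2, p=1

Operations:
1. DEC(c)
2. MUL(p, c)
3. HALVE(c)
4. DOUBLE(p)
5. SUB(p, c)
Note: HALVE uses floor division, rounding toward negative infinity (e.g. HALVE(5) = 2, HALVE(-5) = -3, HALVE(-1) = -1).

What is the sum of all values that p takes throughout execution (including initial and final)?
8

Values of p at each step:
Initial: p = 1
After step 1: p = 1
After step 2: p = 1
After step 3: p = 1
After step 4: p = 2
After step 5: p = 2
Sum = 1 + 1 + 1 + 1 + 2 + 2 = 8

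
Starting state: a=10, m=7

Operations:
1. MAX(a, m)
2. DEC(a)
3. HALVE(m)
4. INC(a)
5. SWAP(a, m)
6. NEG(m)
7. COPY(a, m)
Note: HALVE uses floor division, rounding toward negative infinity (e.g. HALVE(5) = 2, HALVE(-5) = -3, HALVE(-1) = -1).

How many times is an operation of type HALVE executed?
1

Counting HALVE operations:
Step 3: HALVE(m) ← HALVE
Total: 1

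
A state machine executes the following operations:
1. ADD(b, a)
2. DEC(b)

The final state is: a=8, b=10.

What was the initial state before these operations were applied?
a=8, b=3

Working backwards:
Final state: a=8, b=10
Before step 2 (DEC(b)): a=8, b=11
Before step 1 (ADD(b, a)): a=8, b=3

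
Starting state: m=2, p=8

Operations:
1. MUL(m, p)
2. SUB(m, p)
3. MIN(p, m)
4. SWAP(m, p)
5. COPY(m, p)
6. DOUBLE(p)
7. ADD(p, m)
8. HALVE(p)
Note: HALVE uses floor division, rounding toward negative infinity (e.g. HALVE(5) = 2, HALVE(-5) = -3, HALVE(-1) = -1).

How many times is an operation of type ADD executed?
1

Counting ADD operations:
Step 7: ADD(p, m) ← ADD
Total: 1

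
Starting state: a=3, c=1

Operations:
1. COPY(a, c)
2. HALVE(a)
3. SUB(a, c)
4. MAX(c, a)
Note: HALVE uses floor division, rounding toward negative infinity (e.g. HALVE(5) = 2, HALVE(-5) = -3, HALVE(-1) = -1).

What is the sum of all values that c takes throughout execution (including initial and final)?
5

Values of c at each step:
Initial: c = 1
After step 1: c = 1
After step 2: c = 1
After step 3: c = 1
After step 4: c = 1
Sum = 1 + 1 + 1 + 1 + 1 = 5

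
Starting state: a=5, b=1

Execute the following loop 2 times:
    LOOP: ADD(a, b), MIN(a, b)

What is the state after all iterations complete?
a=1, b=1

Iteration trace:
Start: a=5, b=1
After iteration 1: a=1, b=1
After iteration 2: a=1, b=1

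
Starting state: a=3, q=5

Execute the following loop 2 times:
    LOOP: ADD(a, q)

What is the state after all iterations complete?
a=13, q=5

Iteration trace:
Start: a=3, q=5
After iteration 1: a=8, q=5
After iteration 2: a=13, q=5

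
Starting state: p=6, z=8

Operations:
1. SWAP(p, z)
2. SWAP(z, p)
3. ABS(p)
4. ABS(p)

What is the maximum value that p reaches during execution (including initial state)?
8

Values of p at each step:
Initial: p = 6
After step 1: p = 8 ← maximum
After step 2: p = 6
After step 3: p = 6
After step 4: p = 6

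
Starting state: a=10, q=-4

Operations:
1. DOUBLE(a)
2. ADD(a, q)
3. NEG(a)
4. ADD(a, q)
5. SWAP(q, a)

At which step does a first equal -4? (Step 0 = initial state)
Step 5

Tracing a:
Initial: a = 10
After step 1: a = 20
After step 2: a = 16
After step 3: a = -16
After step 4: a = -20
After step 5: a = -4 ← first occurrence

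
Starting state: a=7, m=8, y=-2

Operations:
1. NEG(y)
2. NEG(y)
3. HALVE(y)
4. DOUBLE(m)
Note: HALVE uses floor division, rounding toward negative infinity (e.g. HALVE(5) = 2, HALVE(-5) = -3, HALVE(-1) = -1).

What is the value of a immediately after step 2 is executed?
a = 7

Tracing a through execution:
Initial: a = 7
After step 1 (NEG(y)): a = 7
After step 2 (NEG(y)): a = 7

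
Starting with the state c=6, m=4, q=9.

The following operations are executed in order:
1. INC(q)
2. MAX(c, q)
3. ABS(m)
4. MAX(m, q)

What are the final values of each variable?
{c: 10, m: 10, q: 10}

Step-by-step execution:
Initial: c=6, m=4, q=9
After step 1 (INC(q)): c=6, m=4, q=10
After step 2 (MAX(c, q)): c=10, m=4, q=10
After step 3 (ABS(m)): c=10, m=4, q=10
After step 4 (MAX(m, q)): c=10, m=10, q=10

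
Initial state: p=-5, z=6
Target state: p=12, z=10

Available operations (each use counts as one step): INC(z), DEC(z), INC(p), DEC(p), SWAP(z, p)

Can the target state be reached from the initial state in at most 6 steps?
No

The target state cannot be reached within 6 steps.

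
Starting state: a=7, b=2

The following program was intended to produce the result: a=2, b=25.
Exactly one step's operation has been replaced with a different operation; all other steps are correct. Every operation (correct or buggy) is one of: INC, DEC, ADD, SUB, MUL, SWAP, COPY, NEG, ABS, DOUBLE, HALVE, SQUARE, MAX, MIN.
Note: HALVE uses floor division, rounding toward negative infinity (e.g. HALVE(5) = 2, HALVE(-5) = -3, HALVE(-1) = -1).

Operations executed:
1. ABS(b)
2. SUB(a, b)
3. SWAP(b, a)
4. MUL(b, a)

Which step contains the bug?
Step 4

Trace with buggy code:
Initial: a=7, b=2
After step 1: a=7, b=2
After step 2: a=5, b=2
After step 3: a=2, b=5
After step 4: a=2, b=10
Actual final a=2, b=10 ≠ expected a=2, b=25.
Step 4 is the only position where a single-operation replacement can produce the expected result.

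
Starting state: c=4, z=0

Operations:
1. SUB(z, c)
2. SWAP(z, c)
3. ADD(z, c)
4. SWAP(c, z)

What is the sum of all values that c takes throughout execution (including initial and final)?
0

Values of c at each step:
Initial: c = 4
After step 1: c = 4
After step 2: c = -4
After step 3: c = -4
After step 4: c = 0
Sum = 4 + 4 + -4 + -4 + 0 = 0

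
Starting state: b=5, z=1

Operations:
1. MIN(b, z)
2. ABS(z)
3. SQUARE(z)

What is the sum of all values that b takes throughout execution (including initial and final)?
8

Values of b at each step:
Initial: b = 5
After step 1: b = 1
After step 2: b = 1
After step 3: b = 1
Sum = 5 + 1 + 1 + 1 = 8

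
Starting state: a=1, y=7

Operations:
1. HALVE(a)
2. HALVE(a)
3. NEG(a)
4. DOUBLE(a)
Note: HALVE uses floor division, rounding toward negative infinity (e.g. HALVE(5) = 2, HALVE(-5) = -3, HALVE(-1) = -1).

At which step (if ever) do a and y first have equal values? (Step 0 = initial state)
Never

a and y never become equal during execution.

Comparing values at each step:
Initial: a=1, y=7
After step 1: a=0, y=7
After step 2: a=0, y=7
After step 3: a=0, y=7
After step 4: a=0, y=7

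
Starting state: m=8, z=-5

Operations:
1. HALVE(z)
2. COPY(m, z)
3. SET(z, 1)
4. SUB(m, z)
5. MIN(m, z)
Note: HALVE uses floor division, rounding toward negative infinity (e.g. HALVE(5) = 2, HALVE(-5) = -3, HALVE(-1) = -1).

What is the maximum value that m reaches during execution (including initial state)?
8

Values of m at each step:
Initial: m = 8 ← maximum
After step 1: m = 8
After step 2: m = -3
After step 3: m = -3
After step 4: m = -4
After step 5: m = -4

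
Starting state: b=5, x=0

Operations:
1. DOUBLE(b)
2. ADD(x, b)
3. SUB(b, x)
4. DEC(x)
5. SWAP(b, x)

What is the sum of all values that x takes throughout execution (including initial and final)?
29

Values of x at each step:
Initial: x = 0
After step 1: x = 0
After step 2: x = 10
After step 3: x = 10
After step 4: x = 9
After step 5: x = 0
Sum = 0 + 0 + 10 + 10 + 9 + 0 = 29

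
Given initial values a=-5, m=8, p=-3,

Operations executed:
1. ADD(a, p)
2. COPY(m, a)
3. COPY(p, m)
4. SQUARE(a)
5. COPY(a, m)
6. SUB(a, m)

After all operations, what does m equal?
m = -8

Tracing execution:
Step 1: ADD(a, p) → m = 8
Step 2: COPY(m, a) → m = -8
Step 3: COPY(p, m) → m = -8
Step 4: SQUARE(a) → m = -8
Step 5: COPY(a, m) → m = -8
Step 6: SUB(a, m) → m = -8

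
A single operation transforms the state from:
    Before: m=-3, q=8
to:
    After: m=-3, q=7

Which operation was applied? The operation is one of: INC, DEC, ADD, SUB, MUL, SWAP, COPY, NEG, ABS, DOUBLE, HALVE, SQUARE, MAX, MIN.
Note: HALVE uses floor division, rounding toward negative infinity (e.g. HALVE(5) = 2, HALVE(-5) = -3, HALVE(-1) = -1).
DEC(q)

Analyzing the change:
Before: m=-3, q=8
After: m=-3, q=7
Variable q changed from 8 to 7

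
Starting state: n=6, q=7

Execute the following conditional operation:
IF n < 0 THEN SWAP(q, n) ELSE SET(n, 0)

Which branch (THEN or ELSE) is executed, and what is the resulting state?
Branch: ELSE, Final state: n=0, q=7

Evaluating condition: n < 0
n = 6
Condition is False, so ELSE branch executes
After SET(n, 0): n=0, q=7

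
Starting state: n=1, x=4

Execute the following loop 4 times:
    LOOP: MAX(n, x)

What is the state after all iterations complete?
n=4, x=4

Iteration trace:
Start: n=1, x=4
After iteration 1: n=4, x=4
After iteration 2: n=4, x=4
After iteration 3: n=4, x=4
After iteration 4: n=4, x=4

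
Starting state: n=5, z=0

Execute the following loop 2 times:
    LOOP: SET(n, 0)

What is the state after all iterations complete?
n=0, z=0

Iteration trace:
Start: n=5, z=0
After iteration 1: n=0, z=0
After iteration 2: n=0, z=0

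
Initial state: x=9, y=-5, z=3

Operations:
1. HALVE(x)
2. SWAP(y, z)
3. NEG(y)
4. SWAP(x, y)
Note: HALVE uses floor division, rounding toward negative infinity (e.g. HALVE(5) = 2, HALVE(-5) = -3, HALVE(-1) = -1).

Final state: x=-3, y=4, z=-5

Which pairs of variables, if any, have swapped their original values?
None

Comparing initial and final values:
y: -5 → 4
x: 9 → -3
z: 3 → -5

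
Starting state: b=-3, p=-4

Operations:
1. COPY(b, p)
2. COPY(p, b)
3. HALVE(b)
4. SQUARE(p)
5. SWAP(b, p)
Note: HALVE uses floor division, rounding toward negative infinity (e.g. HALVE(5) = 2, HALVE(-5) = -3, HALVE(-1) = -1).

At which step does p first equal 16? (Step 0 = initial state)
Step 4

Tracing p:
Initial: p = -4
After step 1: p = -4
After step 2: p = -4
After step 3: p = -4
After step 4: p = 16 ← first occurrence
After step 5: p = -2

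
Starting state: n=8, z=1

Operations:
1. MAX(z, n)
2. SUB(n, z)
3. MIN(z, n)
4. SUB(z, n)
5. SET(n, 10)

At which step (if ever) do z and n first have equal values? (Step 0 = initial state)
Step 1

z and n first become equal after step 1.

Comparing values at each step:
Initial: z=1, n=8
After step 1: z=8, n=8 ← equal!
After step 2: z=8, n=0
After step 3: z=0, n=0 ← equal!
After step 4: z=0, n=0 ← equal!
After step 5: z=0, n=10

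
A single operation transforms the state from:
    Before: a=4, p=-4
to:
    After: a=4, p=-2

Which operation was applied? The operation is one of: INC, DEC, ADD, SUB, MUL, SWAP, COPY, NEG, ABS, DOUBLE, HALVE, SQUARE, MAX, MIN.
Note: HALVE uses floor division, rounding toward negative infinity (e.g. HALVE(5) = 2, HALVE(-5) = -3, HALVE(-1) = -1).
HALVE(p)

Analyzing the change:
Before: a=4, p=-4
After: a=4, p=-2
Variable p changed from -4 to -2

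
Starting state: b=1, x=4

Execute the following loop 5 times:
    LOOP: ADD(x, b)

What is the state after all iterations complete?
b=1, x=9

Iteration trace:
Start: b=1, x=4
After iteration 1: b=1, x=5
After iteration 2: b=1, x=6
After iteration 3: b=1, x=7
After iteration 4: b=1, x=8
After iteration 5: b=1, x=9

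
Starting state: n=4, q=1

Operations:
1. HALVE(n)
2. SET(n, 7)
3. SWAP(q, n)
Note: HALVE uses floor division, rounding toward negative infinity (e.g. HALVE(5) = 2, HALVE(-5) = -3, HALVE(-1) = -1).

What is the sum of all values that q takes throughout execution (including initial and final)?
10

Values of q at each step:
Initial: q = 1
After step 1: q = 1
After step 2: q = 1
After step 3: q = 7
Sum = 1 + 1 + 1 + 7 = 10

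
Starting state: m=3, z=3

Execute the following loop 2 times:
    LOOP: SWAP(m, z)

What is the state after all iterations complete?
m=3, z=3

Iteration trace:
Start: m=3, z=3
After iteration 1: m=3, z=3
After iteration 2: m=3, z=3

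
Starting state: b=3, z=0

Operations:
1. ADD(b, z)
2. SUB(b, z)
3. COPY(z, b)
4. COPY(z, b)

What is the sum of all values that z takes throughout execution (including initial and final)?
6

Values of z at each step:
Initial: z = 0
After step 1: z = 0
After step 2: z = 0
After step 3: z = 3
After step 4: z = 3
Sum = 0 + 0 + 0 + 3 + 3 = 6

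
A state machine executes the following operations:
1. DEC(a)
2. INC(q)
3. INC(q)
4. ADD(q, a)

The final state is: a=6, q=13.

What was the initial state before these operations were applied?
a=7, q=5

Working backwards:
Final state: a=6, q=13
Before step 4 (ADD(q, a)): a=6, q=7
Before step 3 (INC(q)): a=6, q=6
Before step 2 (INC(q)): a=6, q=5
Before step 1 (DEC(a)): a=7, q=5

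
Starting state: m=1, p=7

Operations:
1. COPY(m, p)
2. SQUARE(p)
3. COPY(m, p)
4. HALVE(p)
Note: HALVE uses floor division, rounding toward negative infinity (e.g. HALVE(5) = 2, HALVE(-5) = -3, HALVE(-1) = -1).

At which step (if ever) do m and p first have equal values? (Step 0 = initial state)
Step 1

m and p first become equal after step 1.

Comparing values at each step:
Initial: m=1, p=7
After step 1: m=7, p=7 ← equal!
After step 2: m=7, p=49
After step 3: m=49, p=49 ← equal!
After step 4: m=49, p=24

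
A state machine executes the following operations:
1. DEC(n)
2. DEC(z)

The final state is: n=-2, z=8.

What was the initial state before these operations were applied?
n=-1, z=9

Working backwards:
Final state: n=-2, z=8
Before step 2 (DEC(z)): n=-2, z=9
Before step 1 (DEC(n)): n=-1, z=9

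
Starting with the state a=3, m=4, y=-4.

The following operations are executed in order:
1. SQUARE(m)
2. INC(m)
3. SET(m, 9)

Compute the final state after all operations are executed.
{a: 3, m: 9, y: -4}

Step-by-step execution:
Initial: a=3, m=4, y=-4
After step 1 (SQUARE(m)): a=3, m=16, y=-4
After step 2 (INC(m)): a=3, m=17, y=-4
After step 3 (SET(m, 9)): a=3, m=9, y=-4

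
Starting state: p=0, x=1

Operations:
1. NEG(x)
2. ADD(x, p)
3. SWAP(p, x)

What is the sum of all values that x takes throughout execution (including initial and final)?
-1

Values of x at each step:
Initial: x = 1
After step 1: x = -1
After step 2: x = -1
After step 3: x = 0
Sum = 1 + -1 + -1 + 0 = -1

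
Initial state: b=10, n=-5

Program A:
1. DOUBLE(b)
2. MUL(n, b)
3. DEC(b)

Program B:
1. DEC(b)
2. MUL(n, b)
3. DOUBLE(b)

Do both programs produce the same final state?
No

Program A final state: b=19, n=-100
Program B final state: b=18, n=-45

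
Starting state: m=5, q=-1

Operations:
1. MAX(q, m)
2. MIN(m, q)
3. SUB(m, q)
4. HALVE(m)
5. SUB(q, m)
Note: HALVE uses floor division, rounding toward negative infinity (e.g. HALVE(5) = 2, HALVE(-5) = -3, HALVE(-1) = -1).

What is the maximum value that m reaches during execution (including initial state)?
5

Values of m at each step:
Initial: m = 5 ← maximum
After step 1: m = 5
After step 2: m = 5
After step 3: m = 0
After step 4: m = 0
After step 5: m = 0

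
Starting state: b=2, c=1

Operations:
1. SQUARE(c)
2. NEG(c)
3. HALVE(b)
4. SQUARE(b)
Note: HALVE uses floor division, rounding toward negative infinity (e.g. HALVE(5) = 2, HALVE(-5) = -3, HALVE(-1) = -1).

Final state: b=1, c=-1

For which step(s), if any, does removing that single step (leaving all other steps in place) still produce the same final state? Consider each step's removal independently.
Step(s) 1, 4

Testing removal of each single step:
Without step 1: final = b=1, c=-1 (same)
Without step 2: final = b=1, c=1 (different)
Without step 3: final = b=4, c=-1 (different)
Without step 4: final = b=1, c=-1 (same)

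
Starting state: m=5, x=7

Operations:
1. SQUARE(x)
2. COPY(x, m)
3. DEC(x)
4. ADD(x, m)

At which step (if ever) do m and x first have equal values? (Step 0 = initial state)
Step 2

m and x first become equal after step 2.

Comparing values at each step:
Initial: m=5, x=7
After step 1: m=5, x=49
After step 2: m=5, x=5 ← equal!
After step 3: m=5, x=4
After step 4: m=5, x=9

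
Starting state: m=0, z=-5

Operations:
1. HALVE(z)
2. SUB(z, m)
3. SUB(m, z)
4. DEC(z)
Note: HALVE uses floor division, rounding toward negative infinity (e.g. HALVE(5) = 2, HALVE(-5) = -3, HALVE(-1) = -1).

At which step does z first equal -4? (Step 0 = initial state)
Step 4

Tracing z:
Initial: z = -5
After step 1: z = -3
After step 2: z = -3
After step 3: z = -3
After step 4: z = -4 ← first occurrence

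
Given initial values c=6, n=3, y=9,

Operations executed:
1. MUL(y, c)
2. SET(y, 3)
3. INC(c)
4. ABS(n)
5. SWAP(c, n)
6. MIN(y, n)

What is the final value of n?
n = 7

Tracing execution:
Step 1: MUL(y, c) → n = 3
Step 2: SET(y, 3) → n = 3
Step 3: INC(c) → n = 3
Step 4: ABS(n) → n = 3
Step 5: SWAP(c, n) → n = 7
Step 6: MIN(y, n) → n = 7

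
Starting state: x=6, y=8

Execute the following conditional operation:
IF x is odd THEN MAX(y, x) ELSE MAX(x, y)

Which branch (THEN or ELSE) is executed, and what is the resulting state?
Branch: ELSE, Final state: x=8, y=8

Evaluating condition: x is odd
Condition is False, so ELSE branch executes
After MAX(x, y): x=8, y=8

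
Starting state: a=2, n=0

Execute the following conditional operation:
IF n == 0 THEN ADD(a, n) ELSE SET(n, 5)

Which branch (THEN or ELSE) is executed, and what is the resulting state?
Branch: THEN, Final state: a=2, n=0

Evaluating condition: n == 0
n = 0
Condition is True, so THEN branch executes
After ADD(a, n): a=2, n=0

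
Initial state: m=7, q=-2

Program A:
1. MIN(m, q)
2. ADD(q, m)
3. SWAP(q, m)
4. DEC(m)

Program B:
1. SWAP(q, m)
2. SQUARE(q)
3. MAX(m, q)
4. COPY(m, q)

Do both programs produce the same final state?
No

Program A final state: m=-5, q=-2
Program B final state: m=49, q=49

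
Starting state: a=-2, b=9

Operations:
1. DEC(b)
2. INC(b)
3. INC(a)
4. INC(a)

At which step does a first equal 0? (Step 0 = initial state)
Step 4

Tracing a:
Initial: a = -2
After step 1: a = -2
After step 2: a = -2
After step 3: a = -1
After step 4: a = 0 ← first occurrence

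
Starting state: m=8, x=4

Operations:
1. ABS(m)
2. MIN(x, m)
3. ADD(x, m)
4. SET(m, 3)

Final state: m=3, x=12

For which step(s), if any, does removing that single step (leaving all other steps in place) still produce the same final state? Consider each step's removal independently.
Step(s) 1, 2

Testing removal of each single step:
Without step 1: final = m=3, x=12 (same)
Without step 2: final = m=3, x=12 (same)
Without step 3: final = m=3, x=4 (different)
Without step 4: final = m=8, x=12 (different)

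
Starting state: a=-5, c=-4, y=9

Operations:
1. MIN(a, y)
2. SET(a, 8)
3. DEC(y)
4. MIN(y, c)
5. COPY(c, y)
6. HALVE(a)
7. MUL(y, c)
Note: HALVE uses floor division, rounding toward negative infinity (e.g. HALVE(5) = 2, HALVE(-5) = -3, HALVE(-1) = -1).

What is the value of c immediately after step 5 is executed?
c = -4

Tracing c through execution:
Initial: c = -4
After step 1 (MIN(a, y)): c = -4
After step 2 (SET(a, 8)): c = -4
After step 3 (DEC(y)): c = -4
After step 4 (MIN(y, c)): c = -4
After step 5 (COPY(c, y)): c = -4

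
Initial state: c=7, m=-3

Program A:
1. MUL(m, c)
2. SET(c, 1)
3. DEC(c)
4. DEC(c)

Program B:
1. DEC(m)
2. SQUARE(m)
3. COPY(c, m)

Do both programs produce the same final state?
No

Program A final state: c=-1, m=-21
Program B final state: c=16, m=16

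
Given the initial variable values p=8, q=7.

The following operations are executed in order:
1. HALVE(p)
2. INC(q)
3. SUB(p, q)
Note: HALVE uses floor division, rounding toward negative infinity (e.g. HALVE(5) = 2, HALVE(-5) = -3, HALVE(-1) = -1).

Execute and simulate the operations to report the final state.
{p: -4, q: 8}

Step-by-step execution:
Initial: p=8, q=7
After step 1 (HALVE(p)): p=4, q=7
After step 2 (INC(q)): p=4, q=8
After step 3 (SUB(p, q)): p=-4, q=8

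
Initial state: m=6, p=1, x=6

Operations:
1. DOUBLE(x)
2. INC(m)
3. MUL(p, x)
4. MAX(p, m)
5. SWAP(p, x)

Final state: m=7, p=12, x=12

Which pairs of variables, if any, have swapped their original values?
None

Comparing initial and final values:
x: 6 → 12
p: 1 → 12
m: 6 → 7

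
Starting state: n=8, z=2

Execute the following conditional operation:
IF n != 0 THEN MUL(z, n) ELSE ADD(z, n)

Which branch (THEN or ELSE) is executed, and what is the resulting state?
Branch: THEN, Final state: n=8, z=16

Evaluating condition: n != 0
n = 8
Condition is True, so THEN branch executes
After MUL(z, n): n=8, z=16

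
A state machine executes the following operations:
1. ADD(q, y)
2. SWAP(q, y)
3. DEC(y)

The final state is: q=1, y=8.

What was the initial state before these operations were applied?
q=8, y=1

Working backwards:
Final state: q=1, y=8
Before step 3 (DEC(y)): q=1, y=9
Before step 2 (SWAP(q, y)): q=9, y=1
Before step 1 (ADD(q, y)): q=8, y=1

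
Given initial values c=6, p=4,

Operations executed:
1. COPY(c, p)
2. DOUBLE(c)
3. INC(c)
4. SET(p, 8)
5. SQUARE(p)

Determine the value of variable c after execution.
c = 9

Tracing execution:
Step 1: COPY(c, p) → c = 4
Step 2: DOUBLE(c) → c = 8
Step 3: INC(c) → c = 9
Step 4: SET(p, 8) → c = 9
Step 5: SQUARE(p) → c = 9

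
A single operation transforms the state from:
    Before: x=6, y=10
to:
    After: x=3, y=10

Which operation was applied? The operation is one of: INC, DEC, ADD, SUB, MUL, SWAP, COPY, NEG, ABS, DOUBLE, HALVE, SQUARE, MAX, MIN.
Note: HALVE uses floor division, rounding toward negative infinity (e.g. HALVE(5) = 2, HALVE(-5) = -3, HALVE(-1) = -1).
HALVE(x)

Analyzing the change:
Before: x=6, y=10
After: x=3, y=10
Variable x changed from 6 to 3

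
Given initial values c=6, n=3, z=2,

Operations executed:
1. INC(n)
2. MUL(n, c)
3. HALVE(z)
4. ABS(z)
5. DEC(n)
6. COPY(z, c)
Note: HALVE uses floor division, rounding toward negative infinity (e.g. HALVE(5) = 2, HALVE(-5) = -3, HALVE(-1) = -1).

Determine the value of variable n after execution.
n = 23

Tracing execution:
Step 1: INC(n) → n = 4
Step 2: MUL(n, c) → n = 24
Step 3: HALVE(z) → n = 24
Step 4: ABS(z) → n = 24
Step 5: DEC(n) → n = 23
Step 6: COPY(z, c) → n = 23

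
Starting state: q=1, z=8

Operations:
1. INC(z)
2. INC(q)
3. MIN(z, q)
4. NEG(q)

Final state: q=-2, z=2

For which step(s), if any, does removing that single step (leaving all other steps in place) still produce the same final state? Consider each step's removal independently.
Step(s) 1

Testing removal of each single step:
Without step 1: final = q=-2, z=2 (same)
Without step 2: final = q=-1, z=1 (different)
Without step 3: final = q=-2, z=9 (different)
Without step 4: final = q=2, z=2 (different)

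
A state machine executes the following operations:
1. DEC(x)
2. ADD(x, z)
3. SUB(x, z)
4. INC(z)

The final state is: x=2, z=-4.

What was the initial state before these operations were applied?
x=3, z=-5

Working backwards:
Final state: x=2, z=-4
Before step 4 (INC(z)): x=2, z=-5
Before step 3 (SUB(x, z)): x=-3, z=-5
Before step 2 (ADD(x, z)): x=2, z=-5
Before step 1 (DEC(x)): x=3, z=-5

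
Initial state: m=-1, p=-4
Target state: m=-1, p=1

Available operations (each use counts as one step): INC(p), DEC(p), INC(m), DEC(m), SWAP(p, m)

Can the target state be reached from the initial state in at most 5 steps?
Yes

Path (5 steps): INC(p) → INC(p) → INC(p) → INC(p) → INC(p)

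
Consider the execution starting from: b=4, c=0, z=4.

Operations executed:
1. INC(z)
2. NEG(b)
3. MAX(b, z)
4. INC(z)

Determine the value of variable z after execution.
z = 6

Tracing execution:
Step 1: INC(z) → z = 5
Step 2: NEG(b) → z = 5
Step 3: MAX(b, z) → z = 5
Step 4: INC(z) → z = 6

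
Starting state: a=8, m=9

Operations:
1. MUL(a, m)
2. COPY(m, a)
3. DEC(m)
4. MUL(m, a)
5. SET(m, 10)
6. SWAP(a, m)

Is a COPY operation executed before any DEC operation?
Yes

First COPY: step 2
First DEC: step 3
Since 2 < 3, COPY comes first.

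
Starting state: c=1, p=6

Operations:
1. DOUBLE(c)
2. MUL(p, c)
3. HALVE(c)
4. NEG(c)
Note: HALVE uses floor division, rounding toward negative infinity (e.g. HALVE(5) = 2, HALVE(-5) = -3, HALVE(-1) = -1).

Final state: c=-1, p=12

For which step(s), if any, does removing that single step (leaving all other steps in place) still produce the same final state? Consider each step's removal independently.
None - removing any single step changes the final result

Testing removal of each single step:
Without step 1: final = c=0, p=6 (different)
Without step 2: final = c=-1, p=6 (different)
Without step 3: final = c=-2, p=12 (different)
Without step 4: final = c=1, p=12 (different)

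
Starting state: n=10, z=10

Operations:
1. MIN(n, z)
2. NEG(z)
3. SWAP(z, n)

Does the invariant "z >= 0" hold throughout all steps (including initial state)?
No, violated after step 2

The invariant is violated after step 2.

State at each step:
Initial: n=10, z=10
After step 1: n=10, z=10
After step 2: n=10, z=-10
After step 3: n=-10, z=10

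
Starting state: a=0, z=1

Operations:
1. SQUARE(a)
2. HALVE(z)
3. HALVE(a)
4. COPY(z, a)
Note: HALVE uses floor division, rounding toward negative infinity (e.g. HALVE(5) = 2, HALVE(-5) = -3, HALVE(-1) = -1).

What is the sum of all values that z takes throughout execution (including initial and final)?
2

Values of z at each step:
Initial: z = 1
After step 1: z = 1
After step 2: z = 0
After step 3: z = 0
After step 4: z = 0
Sum = 1 + 1 + 0 + 0 + 0 = 2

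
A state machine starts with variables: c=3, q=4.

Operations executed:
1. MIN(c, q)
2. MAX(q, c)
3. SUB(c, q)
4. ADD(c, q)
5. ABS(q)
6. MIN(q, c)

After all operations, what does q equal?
q = 3

Tracing execution:
Step 1: MIN(c, q) → q = 4
Step 2: MAX(q, c) → q = 4
Step 3: SUB(c, q) → q = 4
Step 4: ADD(c, q) → q = 4
Step 5: ABS(q) → q = 4
Step 6: MIN(q, c) → q = 3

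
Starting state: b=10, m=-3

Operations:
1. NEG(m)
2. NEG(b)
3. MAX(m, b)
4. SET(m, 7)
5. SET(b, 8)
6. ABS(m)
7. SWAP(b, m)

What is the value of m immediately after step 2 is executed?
m = 3

Tracing m through execution:
Initial: m = -3
After step 1 (NEG(m)): m = 3
After step 2 (NEG(b)): m = 3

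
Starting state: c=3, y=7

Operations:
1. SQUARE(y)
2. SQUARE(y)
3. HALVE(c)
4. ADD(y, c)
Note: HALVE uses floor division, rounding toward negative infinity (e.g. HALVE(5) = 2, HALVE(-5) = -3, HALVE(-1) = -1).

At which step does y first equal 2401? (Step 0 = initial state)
Step 2

Tracing y:
Initial: y = 7
After step 1: y = 49
After step 2: y = 2401 ← first occurrence
After step 3: y = 2401
After step 4: y = 2402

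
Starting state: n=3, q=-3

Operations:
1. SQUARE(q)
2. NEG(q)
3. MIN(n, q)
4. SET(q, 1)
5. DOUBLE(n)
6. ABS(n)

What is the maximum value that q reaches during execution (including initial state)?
9

Values of q at each step:
Initial: q = -3
After step 1: q = 9 ← maximum
After step 2: q = -9
After step 3: q = -9
After step 4: q = 1
After step 5: q = 1
After step 6: q = 1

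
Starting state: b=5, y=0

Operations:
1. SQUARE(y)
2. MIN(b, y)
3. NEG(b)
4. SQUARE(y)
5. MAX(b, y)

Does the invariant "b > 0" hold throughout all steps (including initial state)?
No, violated after step 2

The invariant is violated after step 2.

State at each step:
Initial: b=5, y=0
After step 1: b=5, y=0
After step 2: b=0, y=0
After step 3: b=0, y=0
After step 4: b=0, y=0
After step 5: b=0, y=0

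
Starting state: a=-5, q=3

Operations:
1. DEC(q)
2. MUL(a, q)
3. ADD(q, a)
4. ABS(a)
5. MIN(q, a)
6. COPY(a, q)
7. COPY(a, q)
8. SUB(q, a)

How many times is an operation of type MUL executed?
1

Counting MUL operations:
Step 2: MUL(a, q) ← MUL
Total: 1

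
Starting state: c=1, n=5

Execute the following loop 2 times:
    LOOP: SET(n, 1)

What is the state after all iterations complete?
c=1, n=1

Iteration trace:
Start: c=1, n=5
After iteration 1: c=1, n=1
After iteration 2: c=1, n=1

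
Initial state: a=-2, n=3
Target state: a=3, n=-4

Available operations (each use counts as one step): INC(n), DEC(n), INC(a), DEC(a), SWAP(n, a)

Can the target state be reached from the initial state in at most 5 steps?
Yes

Path (3 steps): DEC(a) → DEC(a) → SWAP(n, a)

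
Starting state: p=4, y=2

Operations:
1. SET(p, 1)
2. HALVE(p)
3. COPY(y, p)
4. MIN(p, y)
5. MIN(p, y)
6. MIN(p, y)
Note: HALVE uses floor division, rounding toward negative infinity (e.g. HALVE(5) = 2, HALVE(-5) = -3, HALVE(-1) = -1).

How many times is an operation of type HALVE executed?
1

Counting HALVE operations:
Step 2: HALVE(p) ← HALVE
Total: 1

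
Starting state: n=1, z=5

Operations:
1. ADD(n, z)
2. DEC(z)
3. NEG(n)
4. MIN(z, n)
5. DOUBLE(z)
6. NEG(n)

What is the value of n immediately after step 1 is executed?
n = 6

Tracing n through execution:
Initial: n = 1
After step 1 (ADD(n, z)): n = 6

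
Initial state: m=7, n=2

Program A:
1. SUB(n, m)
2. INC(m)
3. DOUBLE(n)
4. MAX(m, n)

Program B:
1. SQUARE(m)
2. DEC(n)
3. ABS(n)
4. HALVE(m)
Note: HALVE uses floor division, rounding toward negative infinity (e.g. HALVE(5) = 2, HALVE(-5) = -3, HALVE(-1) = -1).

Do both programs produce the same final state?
No

Program A final state: m=8, n=-10
Program B final state: m=24, n=1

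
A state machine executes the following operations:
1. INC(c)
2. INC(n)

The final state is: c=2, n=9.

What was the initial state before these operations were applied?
c=1, n=8

Working backwards:
Final state: c=2, n=9
Before step 2 (INC(n)): c=2, n=8
Before step 1 (INC(c)): c=1, n=8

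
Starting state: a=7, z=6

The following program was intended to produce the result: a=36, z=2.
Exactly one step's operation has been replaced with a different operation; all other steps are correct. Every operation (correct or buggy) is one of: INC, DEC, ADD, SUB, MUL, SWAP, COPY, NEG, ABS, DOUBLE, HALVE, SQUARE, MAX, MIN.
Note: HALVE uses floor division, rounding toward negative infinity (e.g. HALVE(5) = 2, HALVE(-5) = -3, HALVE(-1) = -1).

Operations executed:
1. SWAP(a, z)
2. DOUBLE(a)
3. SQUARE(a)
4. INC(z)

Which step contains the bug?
Step 2

Trace with buggy code:
Initial: a=7, z=6
After step 1: a=6, z=7
After step 2: a=12, z=7
After step 3: a=144, z=7
After step 4: a=144, z=8
Actual final a=144, z=8 ≠ expected a=36, z=2.
Step 2 is the only position where a single-operation replacement can produce the expected result.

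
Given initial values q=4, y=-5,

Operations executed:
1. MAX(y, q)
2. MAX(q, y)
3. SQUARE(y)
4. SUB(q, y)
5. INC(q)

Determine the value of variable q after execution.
q = -11

Tracing execution:
Step 1: MAX(y, q) → q = 4
Step 2: MAX(q, y) → q = 4
Step 3: SQUARE(y) → q = 4
Step 4: SUB(q, y) → q = -12
Step 5: INC(q) → q = -11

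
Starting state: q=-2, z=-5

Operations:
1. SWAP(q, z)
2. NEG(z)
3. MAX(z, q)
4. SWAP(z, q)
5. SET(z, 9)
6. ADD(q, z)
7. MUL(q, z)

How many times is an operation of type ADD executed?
1

Counting ADD operations:
Step 6: ADD(q, z) ← ADD
Total: 1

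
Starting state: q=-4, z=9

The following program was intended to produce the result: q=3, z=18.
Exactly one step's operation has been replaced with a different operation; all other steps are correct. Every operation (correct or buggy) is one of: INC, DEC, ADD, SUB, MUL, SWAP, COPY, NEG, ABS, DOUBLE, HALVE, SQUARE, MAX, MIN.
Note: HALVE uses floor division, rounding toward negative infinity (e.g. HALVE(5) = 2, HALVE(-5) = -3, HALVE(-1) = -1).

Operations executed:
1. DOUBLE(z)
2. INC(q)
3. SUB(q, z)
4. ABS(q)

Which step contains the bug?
Step 3

Trace with buggy code:
Initial: q=-4, z=9
After step 1: q=-4, z=18
After step 2: q=-3, z=18
After step 3: q=-21, z=18
After step 4: q=21, z=18
Actual final q=21, z=18 ≠ expected q=3, z=18.
Step 3 is the only position where a single-operation replacement can produce the expected result.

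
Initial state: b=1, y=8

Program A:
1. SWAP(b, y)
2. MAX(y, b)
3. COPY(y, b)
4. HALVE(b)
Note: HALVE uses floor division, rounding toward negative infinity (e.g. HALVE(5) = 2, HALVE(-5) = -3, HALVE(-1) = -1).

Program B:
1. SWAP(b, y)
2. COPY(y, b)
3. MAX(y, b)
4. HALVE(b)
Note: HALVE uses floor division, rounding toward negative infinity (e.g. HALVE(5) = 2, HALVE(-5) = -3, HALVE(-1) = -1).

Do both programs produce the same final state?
Yes

Program A final state: b=4, y=8
Program B final state: b=4, y=8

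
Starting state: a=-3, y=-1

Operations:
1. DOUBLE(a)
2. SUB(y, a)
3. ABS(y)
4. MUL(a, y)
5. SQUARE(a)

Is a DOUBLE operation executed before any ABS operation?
Yes

First DOUBLE: step 1
First ABS: step 3
Since 1 < 3, DOUBLE comes first.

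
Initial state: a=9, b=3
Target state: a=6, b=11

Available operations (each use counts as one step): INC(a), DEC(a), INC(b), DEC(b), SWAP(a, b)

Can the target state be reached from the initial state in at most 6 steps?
Yes

Path (6 steps): INC(a) → INC(a) → INC(b) → INC(b) → INC(b) → SWAP(a, b)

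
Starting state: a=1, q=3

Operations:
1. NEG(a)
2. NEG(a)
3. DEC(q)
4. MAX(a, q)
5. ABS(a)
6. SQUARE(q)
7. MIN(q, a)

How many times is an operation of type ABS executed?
1

Counting ABS operations:
Step 5: ABS(a) ← ABS
Total: 1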